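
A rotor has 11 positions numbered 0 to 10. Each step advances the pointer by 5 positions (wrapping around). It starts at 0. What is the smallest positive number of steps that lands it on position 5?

5⁻¹ ≡ 9 (mod 11) because 5·9 = 45 = 4·11 + 1.
So x ≡ 9·5 = 45 ≡ 1 (mod 11).

1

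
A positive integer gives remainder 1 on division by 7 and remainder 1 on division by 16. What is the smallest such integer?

Since 16·4 ≡ 1 (mod 7), take x = 1 + 16·((1−1)·4 mod 7) = 1 + 16·0 = 1.
Check: 1 mod 7 = 1, 1 mod 16 = 1.

1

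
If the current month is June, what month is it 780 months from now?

Dividing 780 by 12 gives quotient 65 and remainder 0.
June + 0 months → June.

June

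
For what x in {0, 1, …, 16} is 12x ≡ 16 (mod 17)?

7

The inverse of 12 mod 17 is 10 (since 12·10 = 120 ≡ 1).
Multiplying both sides by 10: x ≡ 10·16 = 160 ≡ 7 (mod 17).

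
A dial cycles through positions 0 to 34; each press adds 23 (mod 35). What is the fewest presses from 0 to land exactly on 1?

35 = 1·23 + 12
23 = 1·12 + 11
12 = 1·11 + 1
11 = 11·1 + 0
Back-substituting gives 23·32 ≡ 1 (mod 35).

32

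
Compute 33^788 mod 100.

Square-and-reduce mod 100: 33^1≡33, 33^2≡89, 33^4≡21, 33^8≡41, 33^16≡81, 33^32≡61, 33^64≡21, 33^128≡41, 33^256≡81, 33^512≡61.
788 = 4 + 16 + 256 + 512, so 33^788 ≡ 21·81·81·61 ≡ 41 (mod 100).

41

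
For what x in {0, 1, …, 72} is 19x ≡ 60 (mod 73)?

7

19⁻¹ ≡ 50 (mod 73) because 19·50 = 950 = 13·73 + 1.
So x ≡ 50·60 = 3000 ≡ 7 (mod 73).
Check: 19·7 = 133 = 1·73 + 60.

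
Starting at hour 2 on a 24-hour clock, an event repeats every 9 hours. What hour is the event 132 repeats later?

132·9 = 1188.
1188 mod 24 = 12 (since 49·24 = 1176).
(2 + 12) mod 24 = 14.

14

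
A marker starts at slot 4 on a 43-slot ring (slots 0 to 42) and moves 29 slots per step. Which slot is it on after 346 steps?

346·29 = 10034.
10034 = 233·43 + 15, so 10034 mod 43 = 15.
(4 + 15) mod 43 = 19.

19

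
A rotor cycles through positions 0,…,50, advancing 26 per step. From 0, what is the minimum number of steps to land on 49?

26⁻¹ ≡ 2 (mod 51) because 26·2 = 52 = 1·51 + 1.
So x ≡ 2·49 = 98 ≡ 47 (mod 51).
Check: 26·47 = 1222 = 23·51 + 49.

47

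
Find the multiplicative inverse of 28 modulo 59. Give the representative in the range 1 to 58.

19

59 = 2·28 + 3
28 = 9·3 + 1
3 = 3·1 + 0
Back-substituting gives 28·19 ≡ 1 (mod 59).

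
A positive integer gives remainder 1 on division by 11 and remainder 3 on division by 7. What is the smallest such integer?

x ≡ 3 (mod 7) gives x ∈ {3, 10, 17, 24, 31, 38, 45}.
The first of these with x mod 11 = 1 is 45.

45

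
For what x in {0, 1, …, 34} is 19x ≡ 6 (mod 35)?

The inverse of 19 mod 35 is 24 (since 19·24 = 456 ≡ 1).
So x ≡ 24·6 = 144 ≡ 4 (mod 35).

4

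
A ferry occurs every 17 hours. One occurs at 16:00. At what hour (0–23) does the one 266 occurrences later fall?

266·17 = 4522.
4522 = 188·24 + 10, so 4522 mod 24 = 10.
(16 + 10) mod 24 = 2.

2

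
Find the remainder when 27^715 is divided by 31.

30

By repeated squaring mod 31: 27^1≡27, 27^2≡16, 27^4≡8, 27^8≡2, 27^16≡4, 27^32≡16, 27^64≡8, 27^128≡2, 27^256≡4, 27^512≡16.
Since 715 = 1 + 2 + 8 + 64 + 128 + 512 in binary, 27^715 ≡ 27·16·2·8·2·16 ≡ 30 (mod 31).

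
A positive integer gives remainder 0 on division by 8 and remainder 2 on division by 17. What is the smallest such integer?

104

x ≡ 0 (mod 8) gives x ∈ {0, 8, 16, 24, 32, 40, 48, 56, …}.
The first of these with x mod 17 = 2 is 104.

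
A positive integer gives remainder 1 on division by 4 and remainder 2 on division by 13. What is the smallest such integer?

x ≡ 1 (mod 4) gives x ∈ {1, 5, 9, 13, 17, 21, 25, 29, …}.
The first of these with x mod 13 = 2 is 41.

41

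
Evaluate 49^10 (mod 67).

17

Square-and-reduce mod 67: 49^1≡49, 49^2≡56, 49^4≡54, 49^8≡35.
Since 10 = 2 + 8 in binary, 49^10 ≡ 56·35 ≡ 17 (mod 67).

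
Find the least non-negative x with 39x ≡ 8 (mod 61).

The inverse of 39 mod 61 is 36 (since 39·36 = 1404 ≡ 1).
Multiplying both sides by 36: x ≡ 36·8 = 288 ≡ 44 (mod 61).

44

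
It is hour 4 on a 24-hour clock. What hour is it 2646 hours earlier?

22

2646 − 110·24 = 6, so 2646 ≡ 6 (mod 24).
(4 − 6) mod 24 = 22.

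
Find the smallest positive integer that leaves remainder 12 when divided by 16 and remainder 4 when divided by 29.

236

x ≡ 12 (mod 16) gives x ∈ {12, 28, 44, 60, 76, 92, 108, 124, …}.
The first of these with x mod 29 = 4 is 236.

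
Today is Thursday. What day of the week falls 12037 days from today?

Monday

12037 mod 7 = 4 (since 1719·7 = 12033).
Thursday + 4 days → Monday.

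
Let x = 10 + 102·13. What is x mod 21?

102·13 = 1326.
1326 − 63·21 = 3, so 1326 ≡ 3 (mod 21).
(10 + 3) mod 21 = 13.

13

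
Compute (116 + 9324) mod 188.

9324 − 49·188 = 112, so 9324 ≡ 112 (mod 188).
(116 + 112) mod 188 = 40.

40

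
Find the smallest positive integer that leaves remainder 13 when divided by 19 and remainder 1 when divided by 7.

127

Since 7·11 ≡ 1 (mod 19), take x = 1 + 7·((13−1)·11 mod 19) = 1 + 7·18 = 127.
Check: 127 mod 19 = 13, 127 mod 7 = 1.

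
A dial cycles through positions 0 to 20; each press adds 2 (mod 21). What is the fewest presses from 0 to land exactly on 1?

21 = 10·2 + 1
2 = 2·1 + 0
Back-substituting gives 2·11 ≡ 1 (mod 21).

11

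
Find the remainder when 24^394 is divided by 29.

Successive squares of 24 mod 29: 24^1≡24, 24^2≡25, 24^4≡16, 24^8≡24, 24^16≡25, 24^32≡16, 24^64≡24, 24^128≡25, 24^256≡16.
394 = 2 + 8 + 128 + 256, so 24^394 ≡ 25·24·25·16 ≡ 25 (mod 29).

25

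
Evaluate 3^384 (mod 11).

4

Square-and-reduce mod 11: 3^1≡3, 3^2≡9, 3^4≡4, 3^8≡5, 3^16≡3, 3^32≡9, 3^64≡4, 3^128≡5, 3^256≡3.
Since 384 = 128 + 256 in binary, 3^384 ≡ 5·3 ≡ 4 (mod 11).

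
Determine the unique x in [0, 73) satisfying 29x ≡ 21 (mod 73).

41

29⁻¹ ≡ 68 (mod 73) because 29·68 = 1972 = 27·73 + 1.
So x ≡ 68·21 = 1428 ≡ 41 (mod 73).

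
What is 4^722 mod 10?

6

The units digit of 4^n cycles with period 2: 4, 6, …
722 leaves remainder 0 on division by 2, so 4^722 ends in 6.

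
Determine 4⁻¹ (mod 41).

31

4·31 = 124 = 3·41 + 1, so 4⁻¹ ≡ 31 (mod 41).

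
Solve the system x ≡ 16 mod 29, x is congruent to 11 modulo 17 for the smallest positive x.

x ≡ 11 (mod 17) gives x ∈ {11, 28, 45}.
The first of these with x mod 29 = 16 is 45.

45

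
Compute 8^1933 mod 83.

By repeated squaring mod 83: 8^1≡8, 8^2≡64, 8^4≡29, 8^8≡11, 8^16≡38, 8^32≡33, 8^64≡10, 8^128≡17, 8^256≡40, 8^512≡23, 8^1024≡31.
1933 = 1 + 4 + 8 + 128 + 256 + 512 + 1024, so 8^1933 ≡ 8·29·11·17·40·23·31 ≡ 53 (mod 83).

53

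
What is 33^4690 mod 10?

9

Powers of 3 mod 10 repeat with period 4: 3, 9, 7, 1.
4690 mod 4 = 2, so the last digit matches 3^2 = 9.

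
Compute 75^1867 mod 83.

Square-and-reduce mod 83: 75^1≡75, 75^2≡64, 75^4≡29, 75^8≡11, 75^16≡38, 75^32≡33, 75^64≡10, 75^128≡17, 75^256≡40, 75^512≡23, 75^1024≡31.
1867 = 1 + 2 + 8 + 64 + 256 + 512 + 1024, so 75^1867 ≡ 75·64·11·10·40·23·31 ≡ 61 (mod 83).

61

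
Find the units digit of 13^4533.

3

Powers of 3 mod 10 repeat with period 4: 3, 9, 7, 1.
4533 leaves remainder 1 on division by 4, so 13^4533 ends in 3.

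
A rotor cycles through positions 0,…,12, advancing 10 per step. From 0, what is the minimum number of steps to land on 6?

The inverse of 10 mod 13 is 4 (since 10·4 = 40 ≡ 1).
So x ≡ 4·6 = 24 ≡ 11 (mod 13).

11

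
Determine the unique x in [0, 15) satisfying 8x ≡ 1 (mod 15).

The inverse of 8 mod 15 is 2 (since 8·2 = 16 ≡ 1).
Multiplying both sides by 2: x ≡ 2·1 = 2 ≡ 2 (mod 15).

2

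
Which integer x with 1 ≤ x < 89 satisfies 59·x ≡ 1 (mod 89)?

89 = 1·59 + 30
59 = 1·30 + 29
30 = 1·29 + 1
29 = 29·1 + 0
Back-substituting gives 59·86 ≡ 1 (mod 89).

86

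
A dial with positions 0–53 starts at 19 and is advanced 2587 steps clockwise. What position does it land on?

2587 = 47·54 + 49, so 2587 mod 54 = 49.
(19 + 49) mod 54 = 14.

14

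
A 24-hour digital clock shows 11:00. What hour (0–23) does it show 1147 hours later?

6

1147 mod 24 = 19 (since 47·24 = 1128).
(11 + 19) mod 24 = 6.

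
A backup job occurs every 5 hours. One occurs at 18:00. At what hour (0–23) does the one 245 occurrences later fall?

19

245·5 = 1225.
1225 mod 24 = 1 (since 51·24 = 1224).
(18 + 1) mod 24 = 19.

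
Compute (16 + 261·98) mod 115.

64

261·98 = 25578.
Dividing 25578 by 115 gives quotient 222 and remainder 48.
(16 + 48) mod 115 = 64.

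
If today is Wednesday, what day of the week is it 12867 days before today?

Tuesday

12867 = 1838·7 + 1, so 12867 mod 7 = 1.
Wednesday − 1 day → Tuesday.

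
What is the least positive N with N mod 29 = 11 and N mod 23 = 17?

x ≡ 17 (mod 23) gives x ∈ {17, 40}.
The first of these with x mod 29 = 11 is 40.

40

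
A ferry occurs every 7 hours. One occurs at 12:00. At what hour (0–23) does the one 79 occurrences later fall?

79·7 = 553.
553 mod 24 = 1 (since 23·24 = 552).
(12 + 1) mod 24 = 13.

13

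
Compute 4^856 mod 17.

Successive squares of 4 mod 17: 4^1≡4, 4^2≡16, 4^4≡1, 4^8≡1, 4^16≡1, 4^32≡1, 4^64≡1, 4^128≡1, 4^256≡1, 4^512≡1.
Since 856 = 8 + 16 + 64 + 256 + 512 in binary, 4^856 ≡ 1·1·1·1·1 ≡ 1 (mod 17).

1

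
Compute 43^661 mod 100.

43

Square-and-reduce mod 100: 43^1≡43, 43^2≡49, 43^4≡1, 43^8≡1, 43^16≡1, 43^32≡1, 43^64≡1, 43^128≡1, 43^256≡1, 43^512≡1.
Since 661 = 1 + 4 + 16 + 128 + 512 in binary, 43^661 ≡ 43·1·1·1·1 ≡ 43 (mod 100).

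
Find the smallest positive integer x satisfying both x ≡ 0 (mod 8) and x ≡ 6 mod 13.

Since 13·5 ≡ 1 (mod 8), take x = 6 + 13·((0−6)·5 mod 8) = 6 + 13·2 = 32.
Check: 32 mod 8 = 0, 32 mod 13 = 6.

32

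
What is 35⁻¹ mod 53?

50

35·50 = 1750 = 33·53 + 1, so 35⁻¹ ≡ 50 (mod 53).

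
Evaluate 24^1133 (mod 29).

23

By repeated squaring mod 29: 24^1≡24, 24^2≡25, 24^4≡16, 24^8≡24, 24^16≡25, 24^32≡16, 24^64≡24, 24^128≡25, 24^256≡16, 24^512≡24, 24^1024≡25.
1133 = 1 + 4 + 8 + 32 + 64 + 1024, so 24^1133 ≡ 24·16·24·16·24·25 ≡ 23 (mod 29).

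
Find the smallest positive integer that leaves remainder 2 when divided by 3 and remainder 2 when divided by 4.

2

x ≡ 2 (mod 3) gives x ∈ {2}.
The first of these with x mod 4 = 2 is 2.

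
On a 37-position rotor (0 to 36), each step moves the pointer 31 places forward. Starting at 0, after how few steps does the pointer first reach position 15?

The inverse of 31 mod 37 is 6 (since 31·6 = 186 ≡ 1).
Multiplying both sides by 6: x ≡ 6·15 = 90 ≡ 16 (mod 37).

16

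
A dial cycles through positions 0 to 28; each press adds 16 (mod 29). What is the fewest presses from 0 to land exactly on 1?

20

29 = 1·16 + 13
16 = 1·13 + 3
13 = 4·3 + 1
3 = 3·1 + 0
Back-substituting gives 16·20 ≡ 1 (mod 29).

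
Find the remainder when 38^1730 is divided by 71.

By repeated squaring mod 71: 38^1≡38, 38^2≡24, 38^4≡8, 38^8≡64, 38^16≡49, 38^32≡58, 38^64≡27, 38^128≡19, 38^256≡6, 38^512≡36, 38^1024≡18.
Since 1730 = 2 + 64 + 128 + 512 + 1024 in binary, 38^1730 ≡ 24·27·19·36·18 ≡ 48 (mod 71).

48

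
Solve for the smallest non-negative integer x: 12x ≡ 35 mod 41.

12⁻¹ ≡ 24 (mod 41) because 12·24 = 288 = 7·41 + 1.
So x ≡ 24·35 = 840 ≡ 20 (mod 41).
Check: 12·20 = 240 = 5·41 + 35.

20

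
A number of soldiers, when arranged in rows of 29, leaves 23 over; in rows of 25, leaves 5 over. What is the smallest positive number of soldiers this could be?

255

x ≡ 5 (mod 25) gives x ∈ {5, 30, 55, 80, 105, 130, 155, 180, …}.
The first of these with x mod 29 = 23 is 255.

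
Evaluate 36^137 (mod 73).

Successive squares of 36 mod 73: 36^1≡36, 36^2≡55, 36^4≡32, 36^8≡2, 36^16≡4, 36^32≡16, 36^64≡37, 36^128≡55.
Since 137 = 1 + 8 + 128 in binary, 36^137 ≡ 36·2·55 ≡ 18 (mod 73).

18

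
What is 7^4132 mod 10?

1

Powers of 7 mod 10 repeat with period 4: 7, 9, 3, 1.
4132 mod 4 = 0, so the last digit matches 7^4 = 1.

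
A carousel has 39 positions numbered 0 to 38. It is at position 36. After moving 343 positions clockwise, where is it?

343 = 8·39 + 31, so 343 mod 39 = 31.
(36 + 31) mod 39 = 28.

28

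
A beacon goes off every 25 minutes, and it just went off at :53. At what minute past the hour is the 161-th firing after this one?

58

161·25 = 4025.
4025 = 67·60 + 5, so 4025 mod 60 = 5.
(53 + 5) mod 60 = 58.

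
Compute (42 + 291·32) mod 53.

26

291·32 = 9312.
9312 mod 53 = 37 (since 175·53 = 9275).
(42 + 37) mod 53 = 26.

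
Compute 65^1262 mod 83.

Square-and-reduce mod 83: 65^1≡65, 65^2≡75, 65^4≡64, 65^8≡29, 65^16≡11, 65^32≡38, 65^64≡33, 65^128≡10, 65^256≡17, 65^512≡40, 65^1024≡23.
Since 1262 = 2 + 4 + 8 + 32 + 64 + 128 + 1024 in binary, 65^1262 ≡ 75·64·29·38·33·10·23 ≡ 38 (mod 83).

38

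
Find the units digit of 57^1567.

Powers of 7 mod 10 repeat with period 4: 7, 9, 3, 1.
1567 mod 4 = 3, so the last digit matches 7^3 = 3.

3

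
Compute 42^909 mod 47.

Successive squares of 42 mod 47: 42^1≡42, 42^2≡25, 42^4≡14, 42^8≡8, 42^16≡17, 42^32≡7, 42^64≡2, 42^128≡4, 42^256≡16, 42^512≡21.
Since 909 = 1 + 4 + 8 + 128 + 256 + 512 in binary, 42^909 ≡ 42·14·8·4·16·21 ≡ 18 (mod 47).

18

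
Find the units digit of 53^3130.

9

Powers of 3 mod 10 repeat with period 4: 3, 9, 7, 1.
3130 leaves remainder 2 on division by 4, so 53^3130 ends in 9.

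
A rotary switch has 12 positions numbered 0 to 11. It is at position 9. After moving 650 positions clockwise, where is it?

11

Dividing 650 by 12 gives quotient 54 and remainder 2.
(9 + 2) mod 12 = 11.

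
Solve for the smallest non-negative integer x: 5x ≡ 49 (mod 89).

81

The inverse of 5 mod 89 is 18 (since 5·18 = 90 ≡ 1).
So x ≡ 18·49 = 882 ≡ 81 (mod 89).
Check: 5·81 = 405 = 4·89 + 49.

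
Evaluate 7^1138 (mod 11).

9

Square-and-reduce mod 11: 7^1≡7, 7^2≡5, 7^4≡3, 7^8≡9, 7^16≡4, 7^32≡5, 7^64≡3, 7^128≡9, 7^256≡4, 7^512≡5, 7^1024≡3.
Since 1138 = 2 + 16 + 32 + 64 + 1024 in binary, 7^1138 ≡ 5·4·5·3·3 ≡ 9 (mod 11).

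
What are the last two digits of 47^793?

Square-and-reduce mod 100: 47^1≡47, 47^2≡9, 47^4≡81, 47^8≡61, 47^16≡21, 47^32≡41, 47^64≡81, 47^128≡61, 47^256≡21, 47^512≡41.
793 = 1 + 8 + 16 + 256 + 512, so 47^793 ≡ 47·61·21·21·41 ≡ 27 (mod 100).

27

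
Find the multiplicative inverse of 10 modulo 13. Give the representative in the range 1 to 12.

4

10·4 = 40 = 3·13 + 1, so 10⁻¹ ≡ 4 (mod 13).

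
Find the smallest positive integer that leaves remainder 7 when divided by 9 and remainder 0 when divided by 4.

16

Since 4·7 ≡ 1 (mod 9), take x = 0 + 4·((7−0)·7 mod 9) = 0 + 4·4 = 16.
Check: 16 mod 9 = 7, 16 mod 4 = 0.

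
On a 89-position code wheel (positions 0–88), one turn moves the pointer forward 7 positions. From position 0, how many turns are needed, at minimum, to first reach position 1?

89 = 12·7 + 5
7 = 1·5 + 2
5 = 2·2 + 1
2 = 2·1 + 0
Back-substituting gives 7·51 ≡ 1 (mod 89).

51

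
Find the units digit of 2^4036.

6

Powers of 2 mod 10 repeat with period 4: 2, 4, 8, 6.
4036 mod 4 = 0, so the last digit matches 2^4 = 6.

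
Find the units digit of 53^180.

Last digits of 3^n: 3, 9, 7, 1 (period 4).
180 leaves remainder 0 on division by 4, so 53^180 ends in 1.

1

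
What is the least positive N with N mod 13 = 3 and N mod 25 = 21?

146

x ≡ 3 (mod 13) gives x ∈ {3, 16, 29, 42, 55, 68, 81, 94, …}.
The first of these with x mod 25 = 21 is 146.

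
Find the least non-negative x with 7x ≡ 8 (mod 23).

The inverse of 7 mod 23 is 10 (since 7·10 = 70 ≡ 1).
Multiplying both sides by 10: x ≡ 10·8 = 80 ≡ 11 (mod 23).

11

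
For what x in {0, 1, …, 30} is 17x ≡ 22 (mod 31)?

17⁻¹ ≡ 11 (mod 31) because 17·11 = 187 = 6·31 + 1.
So x ≡ 11·22 = 242 ≡ 25 (mod 31).

25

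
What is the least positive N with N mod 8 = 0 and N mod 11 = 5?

x ≡ 0 (mod 8) gives x ∈ {0, 8, 16}.
The first of these with x mod 11 = 5 is 16.

16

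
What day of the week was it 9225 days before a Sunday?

9225 = 1317·7 + 6, so 9225 mod 7 = 6.
Sunday − 6 days → Monday.

Monday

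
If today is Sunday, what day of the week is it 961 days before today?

Friday

961 − 137·7 = 2, so 961 ≡ 2 (mod 7).
Sunday − 2 days → Friday.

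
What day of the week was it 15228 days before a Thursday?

Monday

15228 − 2175·7 = 3, so 15228 ≡ 3 (mod 7).
Thursday − 3 days → Monday.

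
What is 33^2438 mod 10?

The units digit of 33^n cycles with period 4: 3, 9, 7, 1, …
2438 mod 4 = 2, so the last digit matches 3^2 = 9.

9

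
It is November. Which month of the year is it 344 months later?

344 = 28·12 + 8, so 344 mod 12 = 8.
November + 8 months → July.

July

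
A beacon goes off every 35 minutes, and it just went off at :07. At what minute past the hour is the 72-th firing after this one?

7

72·35 = 2520.
2520 mod 60 = 0 (since 42·60 = 2520).
(7 + 0) mod 60 = 7.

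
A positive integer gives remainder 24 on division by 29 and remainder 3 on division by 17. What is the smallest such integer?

343

x ≡ 3 (mod 17) gives x ∈ {3, 20, 37, 54, 71, 88, 105, 122, …}.
The first of these with x mod 29 = 24 is 343.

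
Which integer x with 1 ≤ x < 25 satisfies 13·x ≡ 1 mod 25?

2

13·2 = 26 = 1·25 + 1, so 13⁻¹ ≡ 2 (mod 25).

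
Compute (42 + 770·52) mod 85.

47

770·52 = 40040.
Dividing 40040 by 85 gives quotient 471 and remainder 5.
(42 + 5) mod 85 = 47.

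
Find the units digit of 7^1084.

The units digit of 7^n cycles with period 4: 7, 9, 3, 1, …
1084 mod 4 = 0, so the last digit matches 7^4 = 1.

1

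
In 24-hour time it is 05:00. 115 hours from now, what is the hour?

0

115 = 4·24 + 19, so 115 mod 24 = 19.
(5 + 19) mod 24 = 0.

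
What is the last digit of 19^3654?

Last digits of 9^n: 9, 1 (period 2).
3654 leaves remainder 0 on division by 2, so 19^3654 ends in 1.

1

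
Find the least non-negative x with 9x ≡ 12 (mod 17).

The inverse of 9 mod 17 is 2 (since 9·2 = 18 ≡ 1).
Multiplying both sides by 2: x ≡ 2·12 = 24 ≡ 7 (mod 17).
Check: 9·7 = 63 = 3·17 + 12.

7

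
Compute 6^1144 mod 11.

9

By repeated squaring mod 11: 6^1≡6, 6^2≡3, 6^4≡9, 6^8≡4, 6^16≡5, 6^32≡3, 6^64≡9, 6^128≡4, 6^256≡5, 6^512≡3, 6^1024≡9.
Since 1144 = 8 + 16 + 32 + 64 + 1024 in binary, 6^1144 ≡ 4·5·3·9·9 ≡ 9 (mod 11).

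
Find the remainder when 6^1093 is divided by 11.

7

Square-and-reduce mod 11: 6^1≡6, 6^2≡3, 6^4≡9, 6^8≡4, 6^16≡5, 6^32≡3, 6^64≡9, 6^128≡4, 6^256≡5, 6^512≡3, 6^1024≡9.
1093 = 1 + 4 + 64 + 1024, so 6^1093 ≡ 6·9·9·9 ≡ 7 (mod 11).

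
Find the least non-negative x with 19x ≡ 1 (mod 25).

19⁻¹ ≡ 4 (mod 25) because 19·4 = 76 = 3·25 + 1.
Multiplying both sides by 4: x ≡ 4·1 = 4 ≡ 4 (mod 25).

4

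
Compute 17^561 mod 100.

Successive squares of 17 mod 100: 17^1≡17, 17^2≡89, 17^4≡21, 17^8≡41, 17^16≡81, 17^32≡61, 17^64≡21, 17^128≡41, 17^256≡81, 17^512≡61.
Since 561 = 1 + 16 + 32 + 512 in binary, 17^561 ≡ 17·81·61·61 ≡ 17 (mod 100).

17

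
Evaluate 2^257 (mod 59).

11

Successive squares of 2 mod 59: 2^1≡2, 2^2≡4, 2^4≡16, 2^8≡20, 2^16≡46, 2^32≡51, 2^64≡5, 2^128≡25, 2^256≡35.
257 = 1 + 256, so 2^257 ≡ 2·35 ≡ 11 (mod 59).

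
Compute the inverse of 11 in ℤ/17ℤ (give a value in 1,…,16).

17 = 1·11 + 6
11 = 1·6 + 5
6 = 1·5 + 1
5 = 5·1 + 0
Back-substituting gives 11·14 ≡ 1 (mod 17).

14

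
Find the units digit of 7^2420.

1

Powers of 7 mod 10 repeat with period 4: 7, 9, 3, 1.
2420 leaves remainder 0 on division by 4, so 7^2420 ends in 1.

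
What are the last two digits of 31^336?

81

By repeated squaring mod 100: 31^1≡31, 31^2≡61, 31^4≡21, 31^8≡41, 31^16≡81, 31^32≡61, 31^64≡21, 31^128≡41, 31^256≡81.
Since 336 = 16 + 64 + 256 in binary, 31^336 ≡ 81·21·81 ≡ 81 (mod 100).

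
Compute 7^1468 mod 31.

19

Square-and-reduce mod 31: 7^1≡7, 7^2≡18, 7^4≡14, 7^8≡10, 7^16≡7, 7^32≡18, 7^64≡14, 7^128≡10, 7^256≡7, 7^512≡18, 7^1024≡14.
1468 = 4 + 8 + 16 + 32 + 128 + 256 + 1024, so 7^1468 ≡ 14·10·7·18·10·7·14 ≡ 19 (mod 31).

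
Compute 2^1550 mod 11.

1

By repeated squaring mod 11: 2^1≡2, 2^2≡4, 2^4≡5, 2^8≡3, 2^16≡9, 2^32≡4, 2^64≡5, 2^128≡3, 2^256≡9, 2^512≡4, 2^1024≡5.
1550 = 2 + 4 + 8 + 512 + 1024, so 2^1550 ≡ 4·5·3·4·5 ≡ 1 (mod 11).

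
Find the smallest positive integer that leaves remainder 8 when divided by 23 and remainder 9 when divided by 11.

31

x ≡ 9 (mod 11) gives x ∈ {9, 20, 31}.
The first of these with x mod 23 = 8 is 31.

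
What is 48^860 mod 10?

The units digit of 48^n cycles with period 4: 8, 4, 2, 6, …
860 leaves remainder 0 on division by 4, so 48^860 ends in 6.

6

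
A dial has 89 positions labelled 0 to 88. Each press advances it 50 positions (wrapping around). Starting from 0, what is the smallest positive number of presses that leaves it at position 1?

50·73 = 3650 = 41·89 + 1, so 50⁻¹ ≡ 73 (mod 89).

73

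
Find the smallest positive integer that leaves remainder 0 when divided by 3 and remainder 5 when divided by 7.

12

x ≡ 0 (mod 3) gives x ∈ {0, 3, 6, 9, 12}.
The first of these with x mod 7 = 5 is 12.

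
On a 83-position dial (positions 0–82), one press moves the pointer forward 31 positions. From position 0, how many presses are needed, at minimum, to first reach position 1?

83 = 2·31 + 21
31 = 1·21 + 10
21 = 2·10 + 1
10 = 10·1 + 0
Back-substituting gives 31·75 ≡ 1 (mod 83).

75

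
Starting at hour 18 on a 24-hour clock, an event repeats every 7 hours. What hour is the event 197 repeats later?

5

197·7 = 1379.
1379 − 57·24 = 11, so 1379 ≡ 11 (mod 24).
(18 + 11) mod 24 = 5.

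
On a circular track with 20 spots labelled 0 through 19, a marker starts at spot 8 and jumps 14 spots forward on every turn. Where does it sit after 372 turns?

16

372·14 = 5208.
5208 − 260·20 = 8, so 5208 ≡ 8 (mod 20).
(8 + 8) mod 20 = 16.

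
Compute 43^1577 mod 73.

52

Square-and-reduce mod 73: 43^1≡43, 43^2≡24, 43^4≡65, 43^8≡64, 43^16≡8, 43^32≡64, 43^64≡8, 43^128≡64, 43^256≡8, 43^512≡64, 43^1024≡8.
1577 = 1 + 8 + 32 + 512 + 1024, so 43^1577 ≡ 43·64·64·64·8 ≡ 52 (mod 73).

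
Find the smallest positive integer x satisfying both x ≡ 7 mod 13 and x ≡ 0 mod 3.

Since 3·9 ≡ 1 (mod 13), take x = 0 + 3·((7−0)·9 mod 13) = 0 + 3·11 = 33.
Check: 33 mod 13 = 7, 33 mod 3 = 0.

33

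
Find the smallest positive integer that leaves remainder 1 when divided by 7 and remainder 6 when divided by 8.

22

Since 8·1 ≡ 1 (mod 7), take x = 6 + 8·((1−6)·1 mod 7) = 6 + 8·2 = 22.
Check: 22 mod 7 = 1, 22 mod 8 = 6.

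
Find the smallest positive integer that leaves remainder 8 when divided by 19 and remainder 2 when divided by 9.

Since 9·17 ≡ 1 (mod 19), take x = 2 + 9·((8−2)·17 mod 19) = 2 + 9·7 = 65.
Check: 65 mod 19 = 8, 65 mod 9 = 2.

65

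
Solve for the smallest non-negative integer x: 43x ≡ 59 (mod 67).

45

The inverse of 43 mod 67 is 53 (since 43·53 = 2279 ≡ 1).
Multiplying both sides by 53: x ≡ 53·59 = 3127 ≡ 45 (mod 67).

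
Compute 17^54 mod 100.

By repeated squaring mod 100: 17^1≡17, 17^2≡89, 17^4≡21, 17^8≡41, 17^16≡81, 17^32≡61.
54 = 2 + 4 + 16 + 32, so 17^54 ≡ 89·21·81·61 ≡ 29 (mod 100).

29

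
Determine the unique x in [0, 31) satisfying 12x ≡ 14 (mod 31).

The inverse of 12 mod 31 is 13 (since 12·13 = 156 ≡ 1).
So x ≡ 13·14 = 182 ≡ 27 (mod 31).

27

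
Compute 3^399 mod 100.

67

Square-and-reduce mod 100: 3^1≡3, 3^2≡9, 3^4≡81, 3^8≡61, 3^16≡21, 3^32≡41, 3^64≡81, 3^128≡61, 3^256≡21.
Since 399 = 1 + 2 + 4 + 8 + 128 + 256 in binary, 3^399 ≡ 3·9·81·61·61·21 ≡ 67 (mod 100).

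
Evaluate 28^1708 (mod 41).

Successive squares of 28 mod 41: 28^1≡28, 28^2≡5, 28^4≡25, 28^8≡10, 28^16≡18, 28^32≡37, 28^64≡16, 28^128≡10, 28^256≡18, 28^512≡37, 28^1024≡16.
1708 = 4 + 8 + 32 + 128 + 512 + 1024, so 28^1708 ≡ 25·10·37·10·37·16 ≡ 31 (mod 41).

31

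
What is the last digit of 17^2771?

3

Last digits of 7^n: 7, 9, 3, 1 (period 4).
2771 mod 4 = 3, so the last digit matches 7^3 = 3.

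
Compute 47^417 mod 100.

87

By repeated squaring mod 100: 47^1≡47, 47^2≡9, 47^4≡81, 47^8≡61, 47^16≡21, 47^32≡41, 47^64≡81, 47^128≡61, 47^256≡21.
417 = 1 + 32 + 128 + 256, so 47^417 ≡ 47·41·61·21 ≡ 87 (mod 100).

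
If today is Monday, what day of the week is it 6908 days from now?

6908 mod 7 = 6 (since 986·7 = 6902).
Monday + 6 days → Sunday.

Sunday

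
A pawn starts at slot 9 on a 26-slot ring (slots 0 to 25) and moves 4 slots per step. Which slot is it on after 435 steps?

435·4 = 1740.
1740 mod 26 = 24 (since 66·26 = 1716).
(9 + 24) mod 26 = 7.

7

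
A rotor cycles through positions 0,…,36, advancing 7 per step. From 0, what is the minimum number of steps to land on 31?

The inverse of 7 mod 37 is 16 (since 7·16 = 112 ≡ 1).
Multiplying both sides by 16: x ≡ 16·31 = 496 ≡ 15 (mod 37).
Check: 7·15 = 105 = 2·37 + 31.

15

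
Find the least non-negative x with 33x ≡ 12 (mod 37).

The inverse of 33 mod 37 is 9 (since 33·9 = 297 ≡ 1).
So x ≡ 9·12 = 108 ≡ 34 (mod 37).

34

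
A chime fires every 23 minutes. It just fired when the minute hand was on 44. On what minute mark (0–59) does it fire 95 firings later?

9

95·23 = 2185.
2185 = 36·60 + 25, so 2185 mod 60 = 25.
(44 + 25) mod 60 = 9.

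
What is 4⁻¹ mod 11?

11 = 2·4 + 3
4 = 1·3 + 1
3 = 3·1 + 0
Back-substituting gives 4·3 ≡ 1 (mod 11).

3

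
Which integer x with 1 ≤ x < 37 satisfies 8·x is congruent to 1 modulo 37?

14

8·14 = 112 = 3·37 + 1, so 8⁻¹ ≡ 14 (mod 37).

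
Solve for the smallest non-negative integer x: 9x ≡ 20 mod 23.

15

9⁻¹ ≡ 18 (mod 23) because 9·18 = 162 = 7·23 + 1.
So x ≡ 18·20 = 360 ≡ 15 (mod 23).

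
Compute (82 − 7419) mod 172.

59

7419 − 43·172 = 23, so 7419 ≡ 23 (mod 172).
(82 − 23) mod 172 = 59.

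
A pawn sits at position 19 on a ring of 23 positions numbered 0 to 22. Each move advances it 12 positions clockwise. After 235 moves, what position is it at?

10

235·12 = 2820.
2820 mod 23 = 14 (since 122·23 = 2806).
(19 + 14) mod 23 = 10.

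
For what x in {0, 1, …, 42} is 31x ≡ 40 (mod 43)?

11

31⁻¹ ≡ 25 (mod 43) because 31·25 = 775 = 18·43 + 1.
Multiplying both sides by 25: x ≡ 25·40 = 1000 ≡ 11 (mod 43).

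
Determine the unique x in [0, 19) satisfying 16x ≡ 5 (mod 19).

11

16⁻¹ ≡ 6 (mod 19) because 16·6 = 96 = 5·19 + 1.
So x ≡ 6·5 = 30 ≡ 11 (mod 19).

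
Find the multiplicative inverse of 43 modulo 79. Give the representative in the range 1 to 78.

43·68 = 2924 = 37·79 + 1, so 43⁻¹ ≡ 68 (mod 79).

68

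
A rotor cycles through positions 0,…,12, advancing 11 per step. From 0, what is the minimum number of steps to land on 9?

2

11⁻¹ ≡ 6 (mod 13) because 11·6 = 66 = 5·13 + 1.
So x ≡ 6·9 = 54 ≡ 2 (mod 13).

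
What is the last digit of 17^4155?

3

Powers of 7 mod 10 repeat with period 4: 7, 9, 3, 1.
4155 mod 4 = 3, so the last digit matches 7^3 = 3.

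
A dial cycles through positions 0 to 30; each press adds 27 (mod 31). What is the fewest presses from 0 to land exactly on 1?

27·23 = 621 = 20·31 + 1, so 27⁻¹ ≡ 23 (mod 31).

23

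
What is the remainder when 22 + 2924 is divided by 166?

2924 mod 166 = 102 (since 17·166 = 2822).
(22 + 102) mod 166 = 124.

124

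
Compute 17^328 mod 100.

41

Square-and-reduce mod 100: 17^1≡17, 17^2≡89, 17^4≡21, 17^8≡41, 17^16≡81, 17^32≡61, 17^64≡21, 17^128≡41, 17^256≡81.
328 = 8 + 64 + 256, so 17^328 ≡ 41·21·81 ≡ 41 (mod 100).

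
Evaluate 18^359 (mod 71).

6

By repeated squaring mod 71: 18^1≡18, 18^2≡40, 18^4≡38, 18^8≡24, 18^16≡8, 18^32≡64, 18^64≡49, 18^128≡58, 18^256≡27.
Since 359 = 1 + 2 + 4 + 32 + 64 + 256 in binary, 18^359 ≡ 18·40·38·64·49·27 ≡ 6 (mod 71).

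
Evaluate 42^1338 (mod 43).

Square-and-reduce mod 43: 42^1≡42, 42^2≡1, 42^4≡1, 42^8≡1, 42^16≡1, 42^32≡1, 42^64≡1, 42^128≡1, 42^256≡1, 42^512≡1, 42^1024≡1.
Since 1338 = 2 + 8 + 16 + 32 + 256 + 1024 in binary, 42^1338 ≡ 1·1·1·1·1·1 ≡ 1 (mod 43).

1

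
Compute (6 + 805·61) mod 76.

805·61 = 49105.
49105 = 646·76 + 9, so 49105 mod 76 = 9.
(6 + 9) mod 76 = 15.

15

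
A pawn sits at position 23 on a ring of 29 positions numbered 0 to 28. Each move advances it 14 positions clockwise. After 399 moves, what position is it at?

399·14 = 5586.
Dividing 5586 by 29 gives quotient 192 and remainder 18.
(23 + 18) mod 29 = 12.

12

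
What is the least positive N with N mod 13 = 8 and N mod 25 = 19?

294

x ≡ 8 (mod 13) gives x ∈ {8, 21, 34, 47, 60, 73, 86, 99, …}.
The first of these with x mod 25 = 19 is 294.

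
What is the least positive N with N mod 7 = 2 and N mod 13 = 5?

44

x ≡ 2 (mod 7) gives x ∈ {2, 9, 16, 23, 30, 37, 44}.
The first of these with x mod 13 = 5 is 44.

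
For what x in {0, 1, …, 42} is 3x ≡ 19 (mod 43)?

The inverse of 3 mod 43 is 29 (since 3·29 = 87 ≡ 1).
So x ≡ 29·19 = 551 ≡ 35 (mod 43).

35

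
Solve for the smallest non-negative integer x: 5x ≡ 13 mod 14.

11

5⁻¹ ≡ 3 (mod 14) because 5·3 = 15 = 1·14 + 1.
Multiplying both sides by 3: x ≡ 3·13 = 39 ≡ 11 (mod 14).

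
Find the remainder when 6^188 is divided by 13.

3

By repeated squaring mod 13: 6^1≡6, 6^2≡10, 6^4≡9, 6^8≡3, 6^16≡9, 6^32≡3, 6^64≡9, 6^128≡3.
188 = 4 + 8 + 16 + 32 + 128, so 6^188 ≡ 9·3·9·3·3 ≡ 3 (mod 13).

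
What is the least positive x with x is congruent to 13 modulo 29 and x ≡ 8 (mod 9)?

71

Since 9·13 ≡ 1 (mod 29), take x = 8 + 9·((13−8)·13 mod 29) = 8 + 9·7 = 71.
Check: 71 mod 29 = 13, 71 mod 9 = 8.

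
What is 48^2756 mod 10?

6

Last digits of 8^n: 8, 4, 2, 6 (period 4).
2756 mod 4 = 0, so the last digit matches 8^4 = 6.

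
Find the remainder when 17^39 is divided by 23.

By repeated squaring mod 23: 17^1≡17, 17^2≡13, 17^4≡8, 17^8≡18, 17^16≡2, 17^32≡4.
39 = 1 + 2 + 4 + 32, so 17^39 ≡ 17·13·8·4 ≡ 11 (mod 23).

11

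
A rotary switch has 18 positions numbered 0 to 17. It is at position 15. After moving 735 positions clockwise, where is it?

735 − 40·18 = 15, so 735 ≡ 15 (mod 18).
(15 + 15) mod 18 = 12.

12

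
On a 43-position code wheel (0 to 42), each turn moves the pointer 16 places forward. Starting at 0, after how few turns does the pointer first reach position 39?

32

16⁻¹ ≡ 35 (mod 43) because 16·35 = 560 = 13·43 + 1.
So x ≡ 35·39 = 1365 ≡ 32 (mod 43).
Check: 16·32 = 512 = 11·43 + 39.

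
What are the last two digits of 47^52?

41

Successive squares of 47 mod 100: 47^1≡47, 47^2≡9, 47^4≡81, 47^8≡61, 47^16≡21, 47^32≡41.
Since 52 = 4 + 16 + 32 in binary, 47^52 ≡ 81·21·41 ≡ 41 (mod 100).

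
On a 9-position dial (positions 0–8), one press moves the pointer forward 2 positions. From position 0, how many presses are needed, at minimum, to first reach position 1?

5

2·5 = 10 = 1·9 + 1, so 2⁻¹ ≡ 5 (mod 9).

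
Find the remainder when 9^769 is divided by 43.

By repeated squaring mod 43: 9^1≡9, 9^2≡38, 9^4≡25, 9^8≡23, 9^16≡13, 9^32≡40, 9^64≡9, 9^128≡38, 9^256≡25, 9^512≡23.
Since 769 = 1 + 256 + 512 in binary, 9^769 ≡ 9·25·23 ≡ 15 (mod 43).

15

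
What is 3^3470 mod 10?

Last digits of 3^n: 3, 9, 7, 1 (period 4).
3470 leaves remainder 2 on division by 4, so 3^3470 ends in 9.

9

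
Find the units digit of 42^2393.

2

Last digits of 2^n: 2, 4, 8, 6 (period 4).
2393 leaves remainder 1 on division by 4, so 42^2393 ends in 2.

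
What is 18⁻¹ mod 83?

18·60 = 1080 = 13·83 + 1, so 18⁻¹ ≡ 60 (mod 83).

60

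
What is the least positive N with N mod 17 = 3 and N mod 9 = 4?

x ≡ 4 (mod 9) gives x ∈ {4, 13, 22, 31, 40, 49, 58, 67, …}.
The first of these with x mod 17 = 3 is 139.

139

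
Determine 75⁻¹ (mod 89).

19

75·19 = 1425 = 16·89 + 1, so 75⁻¹ ≡ 19 (mod 89).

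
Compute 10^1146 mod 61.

27

Square-and-reduce mod 61: 10^1≡10, 10^2≡39, 10^4≡57, 10^8≡16, 10^16≡12, 10^32≡22, 10^64≡57, 10^128≡16, 10^256≡12, 10^512≡22, 10^1024≡57.
Since 1146 = 2 + 8 + 16 + 32 + 64 + 1024 in binary, 10^1146 ≡ 39·16·12·22·57·57 ≡ 27 (mod 61).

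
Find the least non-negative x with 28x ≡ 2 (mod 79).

17

The inverse of 28 mod 79 is 48 (since 28·48 = 1344 ≡ 1).
So x ≡ 48·2 = 96 ≡ 17 (mod 79).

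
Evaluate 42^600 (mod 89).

2

By repeated squaring mod 89: 42^1≡42, 42^2≡73, 42^4≡78, 42^8≡32, 42^16≡45, 42^32≡67, 42^64≡39, 42^128≡8, 42^256≡64, 42^512≡2.
600 = 8 + 16 + 64 + 512, so 42^600 ≡ 32·45·39·2 ≡ 2 (mod 89).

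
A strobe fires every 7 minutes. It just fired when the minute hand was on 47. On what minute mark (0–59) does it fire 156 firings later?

156·7 = 1092.
1092 = 18·60 + 12, so 1092 mod 60 = 12.
(47 + 12) mod 60 = 59.

59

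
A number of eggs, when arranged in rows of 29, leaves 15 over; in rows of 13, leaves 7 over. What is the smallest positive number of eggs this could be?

189

x ≡ 7 (mod 13) gives x ∈ {7, 20, 33, 46, 59, 72, 85, 98, …}.
The first of these with x mod 29 = 15 is 189.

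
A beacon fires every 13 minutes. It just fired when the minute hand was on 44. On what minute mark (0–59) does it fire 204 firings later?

56

204·13 = 2652.
2652 = 44·60 + 12, so 2652 mod 60 = 12.
(44 + 12) mod 60 = 56.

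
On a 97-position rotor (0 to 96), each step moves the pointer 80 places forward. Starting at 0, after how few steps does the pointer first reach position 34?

95

The inverse of 80 mod 97 is 57 (since 80·57 = 4560 ≡ 1).
So x ≡ 57·34 = 1938 ≡ 95 (mod 97).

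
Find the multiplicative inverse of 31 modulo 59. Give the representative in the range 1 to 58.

59 = 1·31 + 28
31 = 1·28 + 3
28 = 9·3 + 1
3 = 3·1 + 0
Back-substituting gives 31·40 ≡ 1 (mod 59).

40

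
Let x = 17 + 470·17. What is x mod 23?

3

470·17 = 7990.
7990 = 347·23 + 9, so 7990 mod 23 = 9.
(17 + 9) mod 23 = 3.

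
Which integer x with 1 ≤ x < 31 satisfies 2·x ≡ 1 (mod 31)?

31 = 15·2 + 1
2 = 2·1 + 0
Back-substituting gives 2·16 ≡ 1 (mod 31).

16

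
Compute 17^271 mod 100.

33

Square-and-reduce mod 100: 17^1≡17, 17^2≡89, 17^4≡21, 17^8≡41, 17^16≡81, 17^32≡61, 17^64≡21, 17^128≡41, 17^256≡81.
Since 271 = 1 + 2 + 4 + 8 + 256 in binary, 17^271 ≡ 17·89·21·41·81 ≡ 33 (mod 100).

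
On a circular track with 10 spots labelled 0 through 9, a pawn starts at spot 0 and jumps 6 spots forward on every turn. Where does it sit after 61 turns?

61·6 = 366.
366 − 36·10 = 6, so 366 ≡ 6 (mod 10).
(0 + 6) mod 10 = 6.

6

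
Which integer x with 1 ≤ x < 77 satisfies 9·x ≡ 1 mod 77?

77 = 8·9 + 5
9 = 1·5 + 4
5 = 1·4 + 1
4 = 4·1 + 0
Back-substituting gives 9·60 ≡ 1 (mod 77).

60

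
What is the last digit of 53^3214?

Last digits of 3^n: 3, 9, 7, 1 (period 4).
3214 leaves remainder 2 on division by 4, so 53^3214 ends in 9.

9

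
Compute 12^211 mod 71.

12

Successive squares of 12 mod 71: 12^1≡12, 12^2≡2, 12^4≡4, 12^8≡16, 12^16≡43, 12^32≡3, 12^64≡9, 12^128≡10.
211 = 1 + 2 + 16 + 64 + 128, so 12^211 ≡ 12·2·43·9·10 ≡ 12 (mod 71).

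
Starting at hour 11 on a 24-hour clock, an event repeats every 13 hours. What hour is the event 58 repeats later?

21

58·13 = 754.
754 mod 24 = 10 (since 31·24 = 744).
(11 + 10) mod 24 = 21.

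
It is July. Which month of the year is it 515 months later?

Dividing 515 by 12 gives quotient 42 and remainder 11.
July + 11 months → June.

June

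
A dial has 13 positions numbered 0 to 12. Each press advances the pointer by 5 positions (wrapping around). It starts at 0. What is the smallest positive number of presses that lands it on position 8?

12

5⁻¹ ≡ 8 (mod 13) because 5·8 = 40 = 3·13 + 1.
So x ≡ 8·8 = 64 ≡ 12 (mod 13).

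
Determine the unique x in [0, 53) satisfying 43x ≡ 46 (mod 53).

The inverse of 43 mod 53 is 37 (since 43·37 = 1591 ≡ 1).
So x ≡ 37·46 = 1702 ≡ 6 (mod 53).
Check: 43·6 = 258 = 4·53 + 46.

6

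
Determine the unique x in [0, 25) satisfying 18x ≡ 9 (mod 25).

The inverse of 18 mod 25 is 7 (since 18·7 = 126 ≡ 1).
So x ≡ 7·9 = 63 ≡ 13 (mod 25).
Check: 18·13 = 234 = 9·25 + 9.

13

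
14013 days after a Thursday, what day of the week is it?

14013 − 2001·7 = 6, so 14013 ≡ 6 (mod 7).
Thursday + 6 days → Wednesday.

Wednesday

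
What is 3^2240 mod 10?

1

The units digit of 3^n cycles with period 4: 3, 9, 7, 1, …
2240 mod 4 = 0, so the last digit matches 3^4 = 1.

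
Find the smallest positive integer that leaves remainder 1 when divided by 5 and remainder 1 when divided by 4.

1

x ≡ 1 (mod 4) gives x ∈ {1}.
The first of these with x mod 5 = 1 is 1.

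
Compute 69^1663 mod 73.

By repeated squaring mod 73: 69^1≡69, 69^2≡16, 69^4≡37, 69^8≡55, 69^16≡32, 69^32≡2, 69^64≡4, 69^128≡16, 69^256≡37, 69^512≡55, 69^1024≡32.
Since 1663 = 1 + 2 + 4 + 8 + 16 + 32 + 64 + 512 + 1024 in binary, 69^1663 ≡ 69·16·37·55·32·2·4·55·32 ≡ 41 (mod 73).

41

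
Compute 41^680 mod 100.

1

Successive squares of 41 mod 100: 41^1≡41, 41^2≡81, 41^4≡61, 41^8≡21, 41^16≡41, 41^32≡81, 41^64≡61, 41^128≡21, 41^256≡41, 41^512≡81.
Since 680 = 8 + 32 + 128 + 512 in binary, 41^680 ≡ 21·81·21·81 ≡ 1 (mod 100).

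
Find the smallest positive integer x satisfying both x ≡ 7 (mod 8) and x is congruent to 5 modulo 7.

47

Since 7·7 ≡ 1 (mod 8), take x = 5 + 7·((7−5)·7 mod 8) = 5 + 7·6 = 47.
Check: 47 mod 8 = 7, 47 mod 7 = 5.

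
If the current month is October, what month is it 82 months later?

82 − 6·12 = 10, so 82 ≡ 10 (mod 12).
October + 10 months → August.

August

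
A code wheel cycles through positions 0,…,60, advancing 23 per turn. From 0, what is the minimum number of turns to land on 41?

The inverse of 23 mod 61 is 8 (since 23·8 = 184 ≡ 1).
Multiplying both sides by 8: x ≡ 8·41 = 328 ≡ 23 (mod 61).

23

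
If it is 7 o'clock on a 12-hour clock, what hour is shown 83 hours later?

6

Dividing 83 by 12 gives quotient 6 and remainder 11.
7 + 11 → 6 on a 12-hour dial.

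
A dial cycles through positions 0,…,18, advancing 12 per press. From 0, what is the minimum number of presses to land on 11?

12⁻¹ ≡ 8 (mod 19) because 12·8 = 96 = 5·19 + 1.
Multiplying both sides by 8: x ≡ 8·11 = 88 ≡ 12 (mod 19).
Check: 12·12 = 144 = 7·19 + 11.

12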